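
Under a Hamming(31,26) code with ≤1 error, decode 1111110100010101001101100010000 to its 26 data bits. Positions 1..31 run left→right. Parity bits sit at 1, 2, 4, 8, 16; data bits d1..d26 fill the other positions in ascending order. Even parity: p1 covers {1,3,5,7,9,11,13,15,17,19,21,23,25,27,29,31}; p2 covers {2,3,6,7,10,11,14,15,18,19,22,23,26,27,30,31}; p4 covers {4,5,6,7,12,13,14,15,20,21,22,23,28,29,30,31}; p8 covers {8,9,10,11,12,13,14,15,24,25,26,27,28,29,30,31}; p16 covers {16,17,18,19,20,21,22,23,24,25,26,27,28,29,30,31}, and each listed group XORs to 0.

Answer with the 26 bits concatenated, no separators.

s1 (pos 1,3,5,7,9,11,13,15,17,19,21,23,25,27,29,31): 1⊕1⊕1⊕0⊕0⊕0⊕0⊕0⊕0⊕1⊕0⊕1⊕0⊕1⊕0⊕0 = 0
s2 (pos 2,3,6,7,10,11,14,15,18,19,22,23,26,27,30,31): 1⊕1⊕1⊕0⊕0⊕0⊕1⊕0⊕0⊕1⊕1⊕1⊕0⊕1⊕0⊕0 = 0
s4 (pos 4,5,6,7,12,13,14,15,20,21,22,23,28,29,30,31): 1⊕1⊕1⊕0⊕1⊕0⊕1⊕0⊕1⊕0⊕1⊕1⊕0⊕0⊕0⊕0 = 0
s8 (pos 8,9,10,11,12,13,14,15,24,25,26,27,28,29,30,31): 1⊕0⊕0⊕0⊕1⊕0⊕1⊕0⊕0⊕0⊕0⊕1⊕0⊕0⊕0⊕0 = 0
s16 (pos 16,17,18,19,20,21,22,23,24,25,26,27,28,29,30,31): 1⊕0⊕0⊕1⊕1⊕0⊕1⊕1⊕0⊕0⊕0⊕1⊕0⊕0⊕0⊕0 = 0
Syndrome s16…s1 = 00000 → no error.
Read data bits from positions 3,5,6,7,9,10,11,12,13,14,15,17,18,19,20,21,22,23,24,25,26,27,28,29,30,31: 11100001010001101100010000

11100001010001101100010000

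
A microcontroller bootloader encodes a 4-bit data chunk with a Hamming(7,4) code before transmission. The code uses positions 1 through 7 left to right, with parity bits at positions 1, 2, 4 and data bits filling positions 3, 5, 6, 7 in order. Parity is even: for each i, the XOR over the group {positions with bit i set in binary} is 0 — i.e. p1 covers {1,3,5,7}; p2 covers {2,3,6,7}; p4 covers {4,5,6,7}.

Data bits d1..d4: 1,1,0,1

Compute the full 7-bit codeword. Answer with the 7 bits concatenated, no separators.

Place data at non-parity positions: p1 p2 1 p4 1 0 1
p1 (pos 1,3,5,7): XOR of data positions = 1⊕1⊕1 = 1
p2 (pos 2,3,6,7): XOR of data positions = 1⊕0⊕1 = 0
p4 (pos 4,5,6,7): XOR of data positions = 1⊕0⊕1 = 0
Codeword: 1010101

1010101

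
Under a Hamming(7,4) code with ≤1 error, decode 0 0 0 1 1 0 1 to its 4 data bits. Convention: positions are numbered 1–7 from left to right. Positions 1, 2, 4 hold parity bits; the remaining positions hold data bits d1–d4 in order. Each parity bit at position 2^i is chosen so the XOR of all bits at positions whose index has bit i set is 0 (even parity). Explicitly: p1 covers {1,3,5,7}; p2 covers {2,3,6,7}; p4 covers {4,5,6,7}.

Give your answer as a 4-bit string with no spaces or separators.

s1 (pos 1,3,5,7): 0⊕0⊕1⊕1 = 0
s2 (pos 2,3,6,7): 0⊕0⊕0⊕1 = 1
s4 (pos 4,5,6,7): 1⊕1⊕0⊕1 = 1
Syndrome s4…s1 = 110 → error at position 6.
Flip position 6: 0001101 → 0001111
Read data bits from positions 3,5,6,7: 0111

0111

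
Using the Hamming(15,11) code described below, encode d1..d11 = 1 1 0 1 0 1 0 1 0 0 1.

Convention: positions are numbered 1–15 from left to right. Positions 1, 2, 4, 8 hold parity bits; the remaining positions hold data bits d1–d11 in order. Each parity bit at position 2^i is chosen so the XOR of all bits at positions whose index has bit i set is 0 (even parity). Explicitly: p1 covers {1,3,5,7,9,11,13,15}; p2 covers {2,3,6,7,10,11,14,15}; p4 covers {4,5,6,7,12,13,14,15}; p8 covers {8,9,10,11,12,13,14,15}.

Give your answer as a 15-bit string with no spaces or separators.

001010110101001

Place data at non-parity positions: p1 p2 1 p4 1 0 1 p8 0 1 0 1 0 0 1
p1 (pos 1,3,5,7,9,11,13,15): XOR of data positions = 1⊕1⊕1⊕0⊕0⊕0⊕1 = 0
p2 (pos 2,3,6,7,10,11,14,15): XOR of data positions = 1⊕0⊕1⊕1⊕0⊕0⊕1 = 0
p4 (pos 4,5,6,7,12,13,14,15): XOR of data positions = 1⊕0⊕1⊕1⊕0⊕0⊕1 = 0
p8 (pos 8,9,10,11,12,13,14,15): XOR of data positions = 0⊕1⊕0⊕1⊕0⊕0⊕1 = 1
Codeword: 001010110101001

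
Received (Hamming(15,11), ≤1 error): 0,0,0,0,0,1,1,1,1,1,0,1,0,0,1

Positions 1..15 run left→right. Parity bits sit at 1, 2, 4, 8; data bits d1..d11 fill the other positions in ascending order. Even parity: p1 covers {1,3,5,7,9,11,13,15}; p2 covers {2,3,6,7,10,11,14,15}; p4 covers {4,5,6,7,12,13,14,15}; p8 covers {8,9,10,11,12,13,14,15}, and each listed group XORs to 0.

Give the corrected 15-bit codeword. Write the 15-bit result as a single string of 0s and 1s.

000001110101001

s1 (pos 1,3,5,7,9,11,13,15): 0⊕0⊕0⊕1⊕1⊕0⊕0⊕1 = 1
s2 (pos 2,3,6,7,10,11,14,15): 0⊕0⊕1⊕1⊕1⊕0⊕0⊕1 = 0
s4 (pos 4,5,6,7,12,13,14,15): 0⊕0⊕1⊕1⊕1⊕0⊕0⊕1 = 0
s8 (pos 8,9,10,11,12,13,14,15): 1⊕1⊕1⊕0⊕1⊕0⊕0⊕1 = 1
Syndrome s8…s1 = 1001 → error at position 9.
Flip position 9: 000001111101001 → 000001110101001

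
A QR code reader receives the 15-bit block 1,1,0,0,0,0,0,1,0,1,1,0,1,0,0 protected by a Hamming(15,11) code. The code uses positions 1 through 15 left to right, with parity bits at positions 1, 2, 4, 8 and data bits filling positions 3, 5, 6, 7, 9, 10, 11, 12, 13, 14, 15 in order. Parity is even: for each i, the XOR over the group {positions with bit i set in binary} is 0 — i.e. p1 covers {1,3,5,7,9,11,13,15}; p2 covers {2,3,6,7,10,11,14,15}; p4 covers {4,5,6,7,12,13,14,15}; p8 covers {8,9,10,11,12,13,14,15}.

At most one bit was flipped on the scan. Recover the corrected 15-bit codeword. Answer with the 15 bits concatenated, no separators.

s1 (pos 1,3,5,7,9,11,13,15): 1⊕0⊕0⊕0⊕0⊕1⊕1⊕0 = 1
s2 (pos 2,3,6,7,10,11,14,15): 1⊕0⊕0⊕0⊕1⊕1⊕0⊕0 = 1
s4 (pos 4,5,6,7,12,13,14,15): 0⊕0⊕0⊕0⊕0⊕1⊕0⊕0 = 1
s8 (pos 8,9,10,11,12,13,14,15): 1⊕0⊕1⊕1⊕0⊕1⊕0⊕0 = 0
Syndrome s8…s1 = 0111 → error at position 7.
Flip position 7: 110000010110100 → 110000110110100

110000110110100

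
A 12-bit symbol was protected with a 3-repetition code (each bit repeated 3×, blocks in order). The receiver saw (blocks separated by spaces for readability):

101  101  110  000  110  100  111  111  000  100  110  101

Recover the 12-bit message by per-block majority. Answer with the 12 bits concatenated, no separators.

Block 1 (101): 2 ones → 1
Block 2 (101): 2 ones → 1
Block 3 (110): 2 ones → 1
Block 4 (000): 0 ones → 0
Block 5 (110): 2 ones → 1
Block 6 (100): 1 one → 0
Block 7 (111): 3 ones → 1
Block 8 (111): 3 ones → 1
Block 9 (000): 0 ones → 0
Block 10 (100): 1 one → 0
Block 11 (110): 2 ones → 1
Block 12 (101): 2 ones → 1

111010110011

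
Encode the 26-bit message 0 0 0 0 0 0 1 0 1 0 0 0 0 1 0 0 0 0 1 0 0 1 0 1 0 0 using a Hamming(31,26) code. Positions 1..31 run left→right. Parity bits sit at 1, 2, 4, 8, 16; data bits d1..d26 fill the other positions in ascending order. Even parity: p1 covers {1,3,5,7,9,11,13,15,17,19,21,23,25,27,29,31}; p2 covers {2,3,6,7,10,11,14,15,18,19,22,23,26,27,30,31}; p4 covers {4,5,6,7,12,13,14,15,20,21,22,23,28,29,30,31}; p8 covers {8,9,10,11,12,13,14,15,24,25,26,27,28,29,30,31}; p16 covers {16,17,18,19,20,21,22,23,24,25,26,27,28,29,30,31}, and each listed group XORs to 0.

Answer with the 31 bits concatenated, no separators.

Place data at non-parity positions: p1 p2 0 p4 0 0 0 p8 0 0 1 0 1 0 0 p16 0 0 1 0 0 0 0 1 0 0 1 0 1 0 0
p1 (pos 1,3,5,7,9,11,13,15,17,19,21,23,25,27,29,31): XOR of data positions = 0⊕0⊕0⊕0⊕1⊕1⊕0⊕0⊕1⊕0⊕0⊕0⊕1⊕1⊕0 = 1
p2 (pos 2,3,6,7,10,11,14,15,18,19,22,23,26,27,30,31): XOR of data positions = 0⊕0⊕0⊕0⊕1⊕0⊕0⊕0⊕1⊕0⊕0⊕0⊕1⊕0⊕0 = 1
p4 (pos 4,5,6,7,12,13,14,15,20,21,22,23,28,29,30,31): XOR of data positions = 0⊕0⊕0⊕0⊕1⊕0⊕0⊕0⊕0⊕0⊕0⊕0⊕1⊕0⊕0 = 0
p8 (pos 8,9,10,11,12,13,14,15,24,25,26,27,28,29,30,31): XOR of data positions = 0⊕0⊕1⊕0⊕1⊕0⊕0⊕1⊕0⊕0⊕1⊕0⊕1⊕0⊕0 = 1
p16 (pos 16,17,18,19,20,21,22,23,24,25,26,27,28,29,30,31): XOR of data positions = 0⊕0⊕1⊕0⊕0⊕0⊕0⊕1⊕0⊕0⊕1⊕0⊕1⊕0⊕0 = 0
Codeword: 1100000100101000001000010010100

1100000100101000001000010010100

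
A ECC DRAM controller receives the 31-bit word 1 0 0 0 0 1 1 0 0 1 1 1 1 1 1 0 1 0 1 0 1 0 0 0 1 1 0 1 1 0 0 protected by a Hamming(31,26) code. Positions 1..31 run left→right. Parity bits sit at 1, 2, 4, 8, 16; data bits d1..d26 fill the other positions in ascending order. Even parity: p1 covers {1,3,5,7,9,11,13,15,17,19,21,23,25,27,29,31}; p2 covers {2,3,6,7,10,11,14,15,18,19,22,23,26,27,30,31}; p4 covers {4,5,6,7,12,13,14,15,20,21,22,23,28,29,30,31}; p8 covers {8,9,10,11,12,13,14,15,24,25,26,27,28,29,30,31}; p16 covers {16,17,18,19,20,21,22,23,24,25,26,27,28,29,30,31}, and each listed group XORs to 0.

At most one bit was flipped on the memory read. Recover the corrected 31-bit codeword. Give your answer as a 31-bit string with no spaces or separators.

1000011001111110101110001101100

s1 (pos 1,3,5,7,9,11,13,15,17,19,21,23,25,27,29,31): 1⊕0⊕0⊕1⊕0⊕1⊕1⊕1⊕1⊕1⊕1⊕0⊕1⊕0⊕1⊕0 = 0
s2 (pos 2,3,6,7,10,11,14,15,18,19,22,23,26,27,30,31): 0⊕0⊕1⊕1⊕1⊕1⊕1⊕1⊕0⊕1⊕0⊕0⊕1⊕0⊕0⊕0 = 0
s4 (pos 4,5,6,7,12,13,14,15,20,21,22,23,28,29,30,31): 0⊕0⊕1⊕1⊕1⊕1⊕1⊕1⊕0⊕1⊕0⊕0⊕1⊕1⊕0⊕0 = 1
s8 (pos 8,9,10,11,12,13,14,15,24,25,26,27,28,29,30,31): 0⊕0⊕1⊕1⊕1⊕1⊕1⊕1⊕0⊕1⊕1⊕0⊕1⊕1⊕0⊕0 = 0
s16 (pos 16,17,18,19,20,21,22,23,24,25,26,27,28,29,30,31): 0⊕1⊕0⊕1⊕0⊕1⊕0⊕0⊕0⊕1⊕1⊕0⊕1⊕1⊕0⊕0 = 1
Syndrome s16…s1 = 10100 → error at position 20.
Flip position 20: 1000011001111110101010001101100 → 1000011001111110101110001101100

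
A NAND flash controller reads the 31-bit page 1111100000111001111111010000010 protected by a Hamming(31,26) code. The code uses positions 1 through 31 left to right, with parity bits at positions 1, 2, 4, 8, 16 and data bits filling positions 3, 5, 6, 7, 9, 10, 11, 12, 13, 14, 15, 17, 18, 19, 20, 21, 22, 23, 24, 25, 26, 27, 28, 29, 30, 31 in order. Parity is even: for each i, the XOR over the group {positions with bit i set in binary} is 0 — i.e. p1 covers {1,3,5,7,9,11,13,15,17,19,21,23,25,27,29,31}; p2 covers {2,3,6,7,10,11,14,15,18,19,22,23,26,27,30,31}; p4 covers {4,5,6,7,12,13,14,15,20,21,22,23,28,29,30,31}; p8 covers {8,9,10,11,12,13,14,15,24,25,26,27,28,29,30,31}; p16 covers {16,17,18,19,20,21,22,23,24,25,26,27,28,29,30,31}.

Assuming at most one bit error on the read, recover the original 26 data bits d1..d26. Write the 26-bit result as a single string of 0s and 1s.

s1 (pos 1,3,5,7,9,11,13,15,17,19,21,23,25,27,29,31): 1⊕1⊕1⊕0⊕0⊕1⊕1⊕0⊕1⊕1⊕1⊕0⊕0⊕0⊕0⊕0 = 0
s2 (pos 2,3,6,7,10,11,14,15,18,19,22,23,26,27,30,31): 1⊕1⊕0⊕0⊕0⊕1⊕0⊕0⊕1⊕1⊕1⊕0⊕0⊕0⊕1⊕0 = 1
s4 (pos 4,5,6,7,12,13,14,15,20,21,22,23,28,29,30,31): 1⊕1⊕0⊕0⊕1⊕1⊕0⊕0⊕1⊕1⊕1⊕0⊕0⊕0⊕1⊕0 = 0
s8 (pos 8,9,10,11,12,13,14,15,24,25,26,27,28,29,30,31): 0⊕0⊕0⊕1⊕1⊕1⊕0⊕0⊕1⊕0⊕0⊕0⊕0⊕0⊕1⊕0 = 1
s16 (pos 16,17,18,19,20,21,22,23,24,25,26,27,28,29,30,31): 1⊕1⊕1⊕1⊕1⊕1⊕1⊕0⊕1⊕0⊕0⊕0⊕0⊕0⊕1⊕0 = 1
Syndrome s16…s1 = 11010 → error at position 26.
Flip position 26: 1111100000111001111111010000010 → 1111100000111001111111010100010
Read data bits from positions 3,5,6,7,9,10,11,12,13,14,15,17,18,19,20,21,22,23,24,25,26,27,28,29,30,31: 11000011100111111010100010

11000011100111111010100010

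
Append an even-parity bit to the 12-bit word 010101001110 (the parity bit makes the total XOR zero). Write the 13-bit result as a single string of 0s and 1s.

0101010011100

XOR of the 12 data bits: 0⊕1⊕0⊕1⊕0⊕1⊕0⊕0⊕1⊕1⊕1⊕0 = 0
Parity bit = 0 (so all 13 bits XOR to 0).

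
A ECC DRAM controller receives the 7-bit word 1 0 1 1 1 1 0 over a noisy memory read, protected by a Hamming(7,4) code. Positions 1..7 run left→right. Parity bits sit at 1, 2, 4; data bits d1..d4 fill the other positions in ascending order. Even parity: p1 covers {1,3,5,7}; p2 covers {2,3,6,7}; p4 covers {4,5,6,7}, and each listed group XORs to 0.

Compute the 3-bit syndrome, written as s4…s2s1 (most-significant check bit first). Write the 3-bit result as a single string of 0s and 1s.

101

s1 (pos 1,3,5,7): 1⊕1⊕1⊕0 = 1
s2 (pos 2,3,6,7): 0⊕1⊕1⊕0 = 0
s4 (pos 4,5,6,7): 1⊕1⊕1⊕0 = 1
Syndrome s4…s1 = 101 → error at position 5.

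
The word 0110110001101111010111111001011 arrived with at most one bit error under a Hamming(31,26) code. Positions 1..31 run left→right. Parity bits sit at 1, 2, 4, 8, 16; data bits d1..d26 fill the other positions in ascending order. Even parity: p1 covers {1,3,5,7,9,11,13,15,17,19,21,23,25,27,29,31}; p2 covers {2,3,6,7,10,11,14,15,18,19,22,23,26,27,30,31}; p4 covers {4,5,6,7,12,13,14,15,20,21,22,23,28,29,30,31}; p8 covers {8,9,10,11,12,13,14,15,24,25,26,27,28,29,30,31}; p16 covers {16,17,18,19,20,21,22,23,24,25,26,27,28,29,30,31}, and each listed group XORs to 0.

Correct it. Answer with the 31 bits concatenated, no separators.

0110110001101111110111111001011

s1 (pos 1,3,5,7,9,11,13,15,17,19,21,23,25,27,29,31): 0⊕1⊕1⊕0⊕0⊕1⊕1⊕1⊕0⊕0⊕1⊕1⊕1⊕0⊕0⊕1 = 1
s2 (pos 2,3,6,7,10,11,14,15,18,19,22,23,26,27,30,31): 1⊕1⊕1⊕0⊕1⊕1⊕1⊕1⊕1⊕0⊕1⊕1⊕0⊕0⊕1⊕1 = 0
s4 (pos 4,5,6,7,12,13,14,15,20,21,22,23,28,29,30,31): 0⊕1⊕1⊕0⊕0⊕1⊕1⊕1⊕1⊕1⊕1⊕1⊕1⊕0⊕1⊕1 = 0
s8 (pos 8,9,10,11,12,13,14,15,24,25,26,27,28,29,30,31): 0⊕0⊕1⊕1⊕0⊕1⊕1⊕1⊕1⊕1⊕0⊕0⊕1⊕0⊕1⊕1 = 0
s16 (pos 16,17,18,19,20,21,22,23,24,25,26,27,28,29,30,31): 1⊕0⊕1⊕0⊕1⊕1⊕1⊕1⊕1⊕1⊕0⊕0⊕1⊕0⊕1⊕1 = 1
Syndrome s16…s1 = 10001 → error at position 17.
Flip position 17: 0110110001101111010111111001011 → 0110110001101111110111111001011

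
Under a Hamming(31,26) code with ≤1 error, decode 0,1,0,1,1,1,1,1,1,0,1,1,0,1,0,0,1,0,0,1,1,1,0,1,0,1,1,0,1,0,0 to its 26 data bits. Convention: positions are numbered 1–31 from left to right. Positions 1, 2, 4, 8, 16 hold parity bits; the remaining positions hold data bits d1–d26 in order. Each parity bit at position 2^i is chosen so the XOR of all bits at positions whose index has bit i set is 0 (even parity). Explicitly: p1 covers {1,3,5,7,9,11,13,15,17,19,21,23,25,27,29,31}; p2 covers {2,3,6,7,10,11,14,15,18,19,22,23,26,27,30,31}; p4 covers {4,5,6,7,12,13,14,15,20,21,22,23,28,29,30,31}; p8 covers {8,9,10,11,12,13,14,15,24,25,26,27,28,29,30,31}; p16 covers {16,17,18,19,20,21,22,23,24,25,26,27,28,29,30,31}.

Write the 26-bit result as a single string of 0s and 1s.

01111011010100111010110100

s1 (pos 1,3,5,7,9,11,13,15,17,19,21,23,25,27,29,31): 0⊕0⊕1⊕1⊕1⊕1⊕0⊕0⊕1⊕0⊕1⊕0⊕0⊕1⊕1⊕0 = 0
s2 (pos 2,3,6,7,10,11,14,15,18,19,22,23,26,27,30,31): 1⊕0⊕1⊕1⊕0⊕1⊕1⊕0⊕0⊕0⊕1⊕0⊕1⊕1⊕0⊕0 = 0
s4 (pos 4,5,6,7,12,13,14,15,20,21,22,23,28,29,30,31): 1⊕1⊕1⊕1⊕1⊕0⊕1⊕0⊕1⊕1⊕1⊕0⊕0⊕1⊕0⊕0 = 0
s8 (pos 8,9,10,11,12,13,14,15,24,25,26,27,28,29,30,31): 1⊕1⊕0⊕1⊕1⊕0⊕1⊕0⊕1⊕0⊕1⊕1⊕0⊕1⊕0⊕0 = 1
s16 (pos 16,17,18,19,20,21,22,23,24,25,26,27,28,29,30,31): 0⊕1⊕0⊕0⊕1⊕1⊕1⊕0⊕1⊕0⊕1⊕1⊕0⊕1⊕0⊕0 = 0
Syndrome s16…s1 = 01000 → error at position 8.
Flip position 8: 0101111110110100100111010110100 → 0101111010110100100111010110100
Read data bits from positions 3,5,6,7,9,10,11,12,13,14,15,17,18,19,20,21,22,23,24,25,26,27,28,29,30,31: 01111011010100111010110100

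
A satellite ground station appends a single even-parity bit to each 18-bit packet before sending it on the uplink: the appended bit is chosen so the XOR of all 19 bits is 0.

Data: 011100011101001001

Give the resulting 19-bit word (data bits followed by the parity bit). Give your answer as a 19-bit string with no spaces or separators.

0111000111010010011

XOR of the 18 data bits: 0⊕1⊕1⊕1⊕0⊕0⊕0⊕1⊕1⊕1⊕0⊕1⊕0⊕0⊕1⊕0⊕0⊕1 = 1
Parity bit = 1 (so all 19 bits XOR to 0).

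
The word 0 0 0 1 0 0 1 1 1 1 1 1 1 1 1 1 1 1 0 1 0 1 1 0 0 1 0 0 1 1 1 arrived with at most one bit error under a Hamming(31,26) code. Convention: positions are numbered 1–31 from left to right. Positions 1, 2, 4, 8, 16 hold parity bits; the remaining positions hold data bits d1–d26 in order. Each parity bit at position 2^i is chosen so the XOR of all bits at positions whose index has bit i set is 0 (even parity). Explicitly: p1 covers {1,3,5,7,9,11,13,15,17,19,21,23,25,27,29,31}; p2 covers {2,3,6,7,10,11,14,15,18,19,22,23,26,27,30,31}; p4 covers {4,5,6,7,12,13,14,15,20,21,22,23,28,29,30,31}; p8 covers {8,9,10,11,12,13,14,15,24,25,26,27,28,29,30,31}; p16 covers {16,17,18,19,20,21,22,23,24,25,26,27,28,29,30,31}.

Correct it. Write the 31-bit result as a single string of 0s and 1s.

s1 (pos 1,3,5,7,9,11,13,15,17,19,21,23,25,27,29,31): 0⊕0⊕0⊕1⊕1⊕1⊕1⊕1⊕1⊕0⊕0⊕1⊕0⊕0⊕1⊕1 = 1
s2 (pos 2,3,6,7,10,11,14,15,18,19,22,23,26,27,30,31): 0⊕0⊕0⊕1⊕1⊕1⊕1⊕1⊕1⊕0⊕1⊕1⊕1⊕0⊕1⊕1 = 1
s4 (pos 4,5,6,7,12,13,14,15,20,21,22,23,28,29,30,31): 1⊕0⊕0⊕1⊕1⊕1⊕1⊕1⊕1⊕0⊕1⊕1⊕0⊕1⊕1⊕1 = 0
s8 (pos 8,9,10,11,12,13,14,15,24,25,26,27,28,29,30,31): 1⊕1⊕1⊕1⊕1⊕1⊕1⊕1⊕0⊕0⊕1⊕0⊕0⊕1⊕1⊕1 = 0
s16 (pos 16,17,18,19,20,21,22,23,24,25,26,27,28,29,30,31): 1⊕1⊕1⊕0⊕1⊕0⊕1⊕1⊕0⊕0⊕1⊕0⊕0⊕1⊕1⊕1 = 0
Syndrome s16…s1 = 00011 → error at position 3.
Flip position 3: 0001001111111111110101100100111 → 0011001111111111110101100100111

0011001111111111110101100100111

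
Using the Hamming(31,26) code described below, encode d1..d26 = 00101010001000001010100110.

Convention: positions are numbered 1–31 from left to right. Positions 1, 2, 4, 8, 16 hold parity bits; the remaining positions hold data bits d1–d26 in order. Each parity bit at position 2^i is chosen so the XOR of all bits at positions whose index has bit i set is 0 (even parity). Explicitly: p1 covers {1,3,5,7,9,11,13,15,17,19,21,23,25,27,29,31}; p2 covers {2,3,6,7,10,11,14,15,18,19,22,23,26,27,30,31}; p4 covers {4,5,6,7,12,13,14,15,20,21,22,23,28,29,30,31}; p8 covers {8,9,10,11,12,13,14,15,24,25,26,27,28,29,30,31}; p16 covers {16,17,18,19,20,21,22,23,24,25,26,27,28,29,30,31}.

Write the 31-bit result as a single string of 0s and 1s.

0001010110100011000001010100110

Place data at non-parity positions: p1 p2 0 p4 0 1 0 p8 1 0 1 0 0 0 1 p16 0 0 0 0 0 1 0 1 0 1 0 0 1 1 0
p1 (pos 1,3,5,7,9,11,13,15,17,19,21,23,25,27,29,31): XOR of data positions = 0⊕0⊕0⊕1⊕1⊕0⊕1⊕0⊕0⊕0⊕0⊕0⊕0⊕1⊕0 = 0
p2 (pos 2,3,6,7,10,11,14,15,18,19,22,23,26,27,30,31): XOR of data positions = 0⊕1⊕0⊕0⊕1⊕0⊕1⊕0⊕0⊕1⊕0⊕1⊕0⊕1⊕0 = 0
p4 (pos 4,5,6,7,12,13,14,15,20,21,22,23,28,29,30,31): XOR of data positions = 0⊕1⊕0⊕0⊕0⊕0⊕1⊕0⊕0⊕1⊕0⊕0⊕1⊕1⊕0 = 1
p8 (pos 8,9,10,11,12,13,14,15,24,25,26,27,28,29,30,31): XOR of data positions = 1⊕0⊕1⊕0⊕0⊕0⊕1⊕1⊕0⊕1⊕0⊕0⊕1⊕1⊕0 = 1
p16 (pos 16,17,18,19,20,21,22,23,24,25,26,27,28,29,30,31): XOR of data positions = 0⊕0⊕0⊕0⊕0⊕1⊕0⊕1⊕0⊕1⊕0⊕0⊕1⊕1⊕0 = 1
Codeword: 0001010110100011000001010100110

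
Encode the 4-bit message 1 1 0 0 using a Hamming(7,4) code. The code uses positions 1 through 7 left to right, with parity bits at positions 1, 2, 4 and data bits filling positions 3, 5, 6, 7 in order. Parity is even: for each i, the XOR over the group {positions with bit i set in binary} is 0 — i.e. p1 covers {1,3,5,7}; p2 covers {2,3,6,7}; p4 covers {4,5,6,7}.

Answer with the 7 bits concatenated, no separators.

0111100

Place data at non-parity positions: p1 p2 1 p4 1 0 0
p1 (pos 1,3,5,7): XOR of data positions = 1⊕1⊕0 = 0
p2 (pos 2,3,6,7): XOR of data positions = 1⊕0⊕0 = 1
p4 (pos 4,5,6,7): XOR of data positions = 1⊕0⊕0 = 1
Codeword: 0111100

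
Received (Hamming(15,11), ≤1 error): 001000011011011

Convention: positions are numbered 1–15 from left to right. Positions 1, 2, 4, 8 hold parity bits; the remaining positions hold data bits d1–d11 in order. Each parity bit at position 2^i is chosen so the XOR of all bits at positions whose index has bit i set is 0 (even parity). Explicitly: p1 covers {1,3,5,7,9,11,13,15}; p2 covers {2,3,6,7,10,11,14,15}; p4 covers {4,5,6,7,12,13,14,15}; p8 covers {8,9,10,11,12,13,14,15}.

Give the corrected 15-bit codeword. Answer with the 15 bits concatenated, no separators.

s1 (pos 1,3,5,7,9,11,13,15): 0⊕1⊕0⊕0⊕1⊕1⊕0⊕1 = 0
s2 (pos 2,3,6,7,10,11,14,15): 0⊕1⊕0⊕0⊕0⊕1⊕1⊕1 = 0
s4 (pos 4,5,6,7,12,13,14,15): 0⊕0⊕0⊕0⊕1⊕0⊕1⊕1 = 1
s8 (pos 8,9,10,11,12,13,14,15): 1⊕1⊕0⊕1⊕1⊕0⊕1⊕1 = 0
Syndrome s8…s1 = 0100 → error at position 4.
Flip position 4: 001000011011011 → 001100011011011

001100011011011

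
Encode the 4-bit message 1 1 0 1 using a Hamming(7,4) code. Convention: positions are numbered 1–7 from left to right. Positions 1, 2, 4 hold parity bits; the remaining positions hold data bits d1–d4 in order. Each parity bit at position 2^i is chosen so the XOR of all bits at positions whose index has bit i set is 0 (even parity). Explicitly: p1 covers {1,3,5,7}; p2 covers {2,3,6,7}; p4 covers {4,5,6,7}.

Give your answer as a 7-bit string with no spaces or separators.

Place data at non-parity positions: p1 p2 1 p4 1 0 1
p1 (pos 1,3,5,7): XOR of data positions = 1⊕1⊕1 = 1
p2 (pos 2,3,6,7): XOR of data positions = 1⊕0⊕1 = 0
p4 (pos 4,5,6,7): XOR of data positions = 1⊕0⊕1 = 0
Codeword: 1010101

1010101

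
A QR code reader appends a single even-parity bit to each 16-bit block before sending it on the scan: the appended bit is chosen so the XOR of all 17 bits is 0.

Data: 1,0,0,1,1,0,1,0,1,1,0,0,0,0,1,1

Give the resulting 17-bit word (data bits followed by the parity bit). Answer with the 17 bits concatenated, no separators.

10011010110000110

XOR of the 16 data bits: 1⊕0⊕0⊕1⊕1⊕0⊕1⊕0⊕1⊕1⊕0⊕0⊕0⊕0⊕1⊕1 = 0
Parity bit = 0 (so all 17 bits XOR to 0).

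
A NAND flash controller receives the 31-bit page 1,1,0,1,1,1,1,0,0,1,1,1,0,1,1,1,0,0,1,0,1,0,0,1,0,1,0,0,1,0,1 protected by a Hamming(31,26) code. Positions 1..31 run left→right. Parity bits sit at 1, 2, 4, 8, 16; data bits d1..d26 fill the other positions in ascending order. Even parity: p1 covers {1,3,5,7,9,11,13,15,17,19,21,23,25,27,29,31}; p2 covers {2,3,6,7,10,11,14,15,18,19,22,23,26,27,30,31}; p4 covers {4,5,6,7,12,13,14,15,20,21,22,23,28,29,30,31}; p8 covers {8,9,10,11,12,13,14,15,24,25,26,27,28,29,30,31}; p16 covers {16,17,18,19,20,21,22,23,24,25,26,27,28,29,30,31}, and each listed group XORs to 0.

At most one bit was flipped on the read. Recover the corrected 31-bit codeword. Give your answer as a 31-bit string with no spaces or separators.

1101111001110111001010011100101

s1 (pos 1,3,5,7,9,11,13,15,17,19,21,23,25,27,29,31): 1⊕0⊕1⊕1⊕0⊕1⊕0⊕1⊕0⊕1⊕1⊕0⊕0⊕0⊕1⊕1 = 1
s2 (pos 2,3,6,7,10,11,14,15,18,19,22,23,26,27,30,31): 1⊕0⊕1⊕1⊕1⊕1⊕1⊕1⊕0⊕1⊕0⊕0⊕1⊕0⊕0⊕1 = 0
s4 (pos 4,5,6,7,12,13,14,15,20,21,22,23,28,29,30,31): 1⊕1⊕1⊕1⊕1⊕0⊕1⊕1⊕0⊕1⊕0⊕0⊕0⊕1⊕0⊕1 = 0
s8 (pos 8,9,10,11,12,13,14,15,24,25,26,27,28,29,30,31): 0⊕0⊕1⊕1⊕1⊕0⊕1⊕1⊕1⊕0⊕1⊕0⊕0⊕1⊕0⊕1 = 1
s16 (pos 16,17,18,19,20,21,22,23,24,25,26,27,28,29,30,31): 1⊕0⊕0⊕1⊕0⊕1⊕0⊕0⊕1⊕0⊕1⊕0⊕0⊕1⊕0⊕1 = 1
Syndrome s16…s1 = 11001 → error at position 25.
Flip position 25: 1101111001110111001010010100101 → 1101111001110111001010011100101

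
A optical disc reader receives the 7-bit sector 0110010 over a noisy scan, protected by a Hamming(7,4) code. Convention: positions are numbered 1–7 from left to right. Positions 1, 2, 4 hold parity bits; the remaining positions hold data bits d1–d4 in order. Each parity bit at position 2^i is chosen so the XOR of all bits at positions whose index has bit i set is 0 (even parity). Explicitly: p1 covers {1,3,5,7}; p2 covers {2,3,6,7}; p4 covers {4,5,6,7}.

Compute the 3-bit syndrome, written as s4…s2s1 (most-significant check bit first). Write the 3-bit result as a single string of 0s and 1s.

s1 (pos 1,3,5,7): 0⊕1⊕0⊕0 = 1
s2 (pos 2,3,6,7): 1⊕1⊕1⊕0 = 1
s4 (pos 4,5,6,7): 0⊕0⊕1⊕0 = 1
Syndrome s4…s1 = 111 → error at position 7.

111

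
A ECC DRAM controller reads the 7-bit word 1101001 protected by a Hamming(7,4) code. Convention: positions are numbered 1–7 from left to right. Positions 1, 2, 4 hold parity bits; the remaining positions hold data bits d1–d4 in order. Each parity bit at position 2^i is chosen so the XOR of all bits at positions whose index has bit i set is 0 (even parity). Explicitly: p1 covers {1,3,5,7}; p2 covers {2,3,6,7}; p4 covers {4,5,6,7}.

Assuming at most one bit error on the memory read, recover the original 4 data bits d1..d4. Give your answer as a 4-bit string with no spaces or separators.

0001

s1 (pos 1,3,5,7): 1⊕0⊕0⊕1 = 0
s2 (pos 2,3,6,7): 1⊕0⊕0⊕1 = 0
s4 (pos 4,5,6,7): 1⊕0⊕0⊕1 = 0
Syndrome s4…s1 = 000 → no error.
Read data bits from positions 3,5,6,7: 0001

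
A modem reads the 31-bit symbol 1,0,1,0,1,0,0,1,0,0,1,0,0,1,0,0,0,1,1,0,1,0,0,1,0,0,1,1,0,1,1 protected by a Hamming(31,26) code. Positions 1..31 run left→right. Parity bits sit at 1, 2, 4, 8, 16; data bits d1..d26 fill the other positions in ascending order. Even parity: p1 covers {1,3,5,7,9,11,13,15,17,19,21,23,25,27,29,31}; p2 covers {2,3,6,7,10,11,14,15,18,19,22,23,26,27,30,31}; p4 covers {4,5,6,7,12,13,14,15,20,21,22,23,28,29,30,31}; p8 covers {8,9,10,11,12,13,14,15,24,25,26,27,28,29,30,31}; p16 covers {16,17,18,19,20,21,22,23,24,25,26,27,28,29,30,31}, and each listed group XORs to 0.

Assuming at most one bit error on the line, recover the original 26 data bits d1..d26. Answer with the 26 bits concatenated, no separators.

s1 (pos 1,3,5,7,9,11,13,15,17,19,21,23,25,27,29,31): 1⊕1⊕1⊕0⊕0⊕1⊕0⊕0⊕0⊕1⊕1⊕0⊕0⊕1⊕0⊕1 = 0
s2 (pos 2,3,6,7,10,11,14,15,18,19,22,23,26,27,30,31): 0⊕1⊕0⊕0⊕0⊕1⊕1⊕0⊕1⊕1⊕0⊕0⊕0⊕1⊕1⊕1 = 0
s4 (pos 4,5,6,7,12,13,14,15,20,21,22,23,28,29,30,31): 0⊕1⊕0⊕0⊕0⊕0⊕1⊕0⊕0⊕1⊕0⊕0⊕1⊕0⊕1⊕1 = 0
s8 (pos 8,9,10,11,12,13,14,15,24,25,26,27,28,29,30,31): 1⊕0⊕0⊕1⊕0⊕0⊕1⊕0⊕1⊕0⊕0⊕1⊕1⊕0⊕1⊕1 = 0
s16 (pos 16,17,18,19,20,21,22,23,24,25,26,27,28,29,30,31): 0⊕0⊕1⊕1⊕0⊕1⊕0⊕0⊕1⊕0⊕0⊕1⊕1⊕0⊕1⊕1 = 0
Syndrome s16…s1 = 00000 → no error.
Read data bits from positions 3,5,6,7,9,10,11,12,13,14,15,17,18,19,20,21,22,23,24,25,26,27,28,29,30,31: 11000010010011010010011011

11000010010011010010011011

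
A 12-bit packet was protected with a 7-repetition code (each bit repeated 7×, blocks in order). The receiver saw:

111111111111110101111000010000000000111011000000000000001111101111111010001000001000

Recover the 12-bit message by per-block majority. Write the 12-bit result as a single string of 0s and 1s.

111001001100

Block 1 (1111111): 7 ones → 1
Block 2 (1111111): 7 ones → 1
Block 3 (0101111): 5 ones → 1
Block 4 (0000100): 1 one → 0
Block 5 (0000000): 0 ones → 0
Block 6 (0111011): 5 ones → 1
Block 7 (0000000): 0 ones → 0
Block 8 (0000000): 0 ones → 0
Block 9 (1111101): 6 ones → 1
Block 10 (1111110): 6 ones → 1
Block 11 (1000100): 2 ones → 0
Block 12 (0001000): 1 one → 0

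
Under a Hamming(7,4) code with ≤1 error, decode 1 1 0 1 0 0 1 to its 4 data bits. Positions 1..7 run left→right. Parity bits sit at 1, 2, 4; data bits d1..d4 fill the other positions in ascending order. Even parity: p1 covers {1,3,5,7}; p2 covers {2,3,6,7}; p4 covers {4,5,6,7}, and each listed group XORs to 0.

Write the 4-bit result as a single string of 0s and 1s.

s1 (pos 1,3,5,7): 1⊕0⊕0⊕1 = 0
s2 (pos 2,3,6,7): 1⊕0⊕0⊕1 = 0
s4 (pos 4,5,6,7): 1⊕0⊕0⊕1 = 0
Syndrome s4…s1 = 000 → no error.
Read data bits from positions 3,5,6,7: 0001

0001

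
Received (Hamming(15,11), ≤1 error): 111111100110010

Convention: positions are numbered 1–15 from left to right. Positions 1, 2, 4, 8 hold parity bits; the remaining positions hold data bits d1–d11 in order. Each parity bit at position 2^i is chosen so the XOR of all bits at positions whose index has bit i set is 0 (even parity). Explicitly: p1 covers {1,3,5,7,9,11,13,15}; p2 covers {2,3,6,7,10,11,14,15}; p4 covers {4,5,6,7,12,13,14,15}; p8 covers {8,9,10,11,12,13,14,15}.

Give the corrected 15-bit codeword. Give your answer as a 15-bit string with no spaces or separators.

111111100110011

s1 (pos 1,3,5,7,9,11,13,15): 1⊕1⊕1⊕1⊕0⊕1⊕0⊕0 = 1
s2 (pos 2,3,6,7,10,11,14,15): 1⊕1⊕1⊕1⊕1⊕1⊕1⊕0 = 1
s4 (pos 4,5,6,7,12,13,14,15): 1⊕1⊕1⊕1⊕0⊕0⊕1⊕0 = 1
s8 (pos 8,9,10,11,12,13,14,15): 0⊕0⊕1⊕1⊕0⊕0⊕1⊕0 = 1
Syndrome s8…s1 = 1111 → error at position 15.
Flip position 15: 111111100110010 → 111111100110011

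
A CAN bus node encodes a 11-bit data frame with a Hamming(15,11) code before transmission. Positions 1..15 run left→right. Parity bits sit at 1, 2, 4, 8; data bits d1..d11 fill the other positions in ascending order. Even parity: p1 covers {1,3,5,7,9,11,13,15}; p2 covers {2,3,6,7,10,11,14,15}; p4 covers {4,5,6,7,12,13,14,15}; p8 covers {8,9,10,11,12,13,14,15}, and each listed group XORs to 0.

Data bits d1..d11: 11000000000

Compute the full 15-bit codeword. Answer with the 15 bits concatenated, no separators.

011110000000000

Place data at non-parity positions: p1 p2 1 p4 1 0 0 p8 0 0 0 0 0 0 0
p1 (pos 1,3,5,7,9,11,13,15): XOR of data positions = 1⊕1⊕0⊕0⊕0⊕0⊕0 = 0
p2 (pos 2,3,6,7,10,11,14,15): XOR of data positions = 1⊕0⊕0⊕0⊕0⊕0⊕0 = 1
p4 (pos 4,5,6,7,12,13,14,15): XOR of data positions = 1⊕0⊕0⊕0⊕0⊕0⊕0 = 1
p8 (pos 8,9,10,11,12,13,14,15): XOR of data positions = 0⊕0⊕0⊕0⊕0⊕0⊕0 = 0
Codeword: 011110000000000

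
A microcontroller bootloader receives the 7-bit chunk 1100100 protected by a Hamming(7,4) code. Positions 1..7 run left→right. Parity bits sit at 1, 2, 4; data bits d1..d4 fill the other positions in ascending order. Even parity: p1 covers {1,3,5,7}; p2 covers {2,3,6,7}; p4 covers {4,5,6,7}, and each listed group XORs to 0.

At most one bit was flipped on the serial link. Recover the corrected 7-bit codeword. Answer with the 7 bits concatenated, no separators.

s1 (pos 1,3,5,7): 1⊕0⊕1⊕0 = 0
s2 (pos 2,3,6,7): 1⊕0⊕0⊕0 = 1
s4 (pos 4,5,6,7): 0⊕1⊕0⊕0 = 1
Syndrome s4…s1 = 110 → error at position 6.
Flip position 6: 1100100 → 1100110

1100110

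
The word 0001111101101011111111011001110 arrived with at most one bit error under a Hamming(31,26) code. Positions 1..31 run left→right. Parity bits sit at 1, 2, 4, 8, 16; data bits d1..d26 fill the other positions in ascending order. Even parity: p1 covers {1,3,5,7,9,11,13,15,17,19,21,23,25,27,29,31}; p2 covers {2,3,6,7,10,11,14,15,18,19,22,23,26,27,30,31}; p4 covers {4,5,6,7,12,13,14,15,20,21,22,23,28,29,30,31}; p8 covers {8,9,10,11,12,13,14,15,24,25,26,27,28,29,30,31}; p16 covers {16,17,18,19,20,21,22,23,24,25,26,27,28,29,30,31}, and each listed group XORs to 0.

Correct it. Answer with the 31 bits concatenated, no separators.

s1 (pos 1,3,5,7,9,11,13,15,17,19,21,23,25,27,29,31): 0⊕0⊕1⊕1⊕0⊕1⊕1⊕1⊕1⊕1⊕1⊕0⊕1⊕0⊕1⊕0 = 0
s2 (pos 2,3,6,7,10,11,14,15,18,19,22,23,26,27,30,31): 0⊕0⊕1⊕1⊕1⊕1⊕0⊕1⊕1⊕1⊕1⊕0⊕0⊕0⊕1⊕0 = 1
s4 (pos 4,5,6,7,12,13,14,15,20,21,22,23,28,29,30,31): 1⊕1⊕1⊕1⊕0⊕1⊕0⊕1⊕1⊕1⊕1⊕0⊕1⊕1⊕1⊕0 = 0
s8 (pos 8,9,10,11,12,13,14,15,24,25,26,27,28,29,30,31): 1⊕0⊕1⊕1⊕0⊕1⊕0⊕1⊕1⊕1⊕0⊕0⊕1⊕1⊕1⊕0 = 0
s16 (pos 16,17,18,19,20,21,22,23,24,25,26,27,28,29,30,31): 1⊕1⊕1⊕1⊕1⊕1⊕1⊕0⊕1⊕1⊕0⊕0⊕1⊕1⊕1⊕0 = 0
Syndrome s16…s1 = 00010 → error at position 2.
Flip position 2: 0001111101101011111111011001110 → 0101111101101011111111011001110

0101111101101011111111011001110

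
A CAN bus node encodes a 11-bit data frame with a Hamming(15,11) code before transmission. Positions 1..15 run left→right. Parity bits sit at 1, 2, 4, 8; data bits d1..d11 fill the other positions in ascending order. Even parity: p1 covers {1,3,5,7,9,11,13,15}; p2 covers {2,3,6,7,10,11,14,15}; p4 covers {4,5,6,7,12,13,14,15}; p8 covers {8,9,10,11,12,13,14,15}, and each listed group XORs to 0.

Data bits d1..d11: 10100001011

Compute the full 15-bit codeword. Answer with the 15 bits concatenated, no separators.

Place data at non-parity positions: p1 p2 1 p4 0 1 0 p8 0 0 0 1 0 1 1
p1 (pos 1,3,5,7,9,11,13,15): XOR of data positions = 1⊕0⊕0⊕0⊕0⊕0⊕1 = 0
p2 (pos 2,3,6,7,10,11,14,15): XOR of data positions = 1⊕1⊕0⊕0⊕0⊕1⊕1 = 0
p4 (pos 4,5,6,7,12,13,14,15): XOR of data positions = 0⊕1⊕0⊕1⊕0⊕1⊕1 = 0
p8 (pos 8,9,10,11,12,13,14,15): XOR of data positions = 0⊕0⊕0⊕1⊕0⊕1⊕1 = 1
Codeword: 001001010001011

001001010001011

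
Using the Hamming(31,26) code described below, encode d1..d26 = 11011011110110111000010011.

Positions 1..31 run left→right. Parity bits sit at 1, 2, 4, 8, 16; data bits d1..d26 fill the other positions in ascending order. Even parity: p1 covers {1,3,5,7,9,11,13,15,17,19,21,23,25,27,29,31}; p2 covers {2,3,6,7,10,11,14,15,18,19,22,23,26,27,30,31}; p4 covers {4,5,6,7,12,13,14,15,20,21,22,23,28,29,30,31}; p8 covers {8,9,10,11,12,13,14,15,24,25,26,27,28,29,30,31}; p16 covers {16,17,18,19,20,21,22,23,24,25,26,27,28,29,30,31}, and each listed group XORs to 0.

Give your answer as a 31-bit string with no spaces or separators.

Place data at non-parity positions: p1 p2 1 p4 1 0 1 p8 1 0 1 1 1 1 0 p16 1 1 0 1 1 1 0 0 0 0 1 0 0 1 1
p1 (pos 1,3,5,7,9,11,13,15,17,19,21,23,25,27,29,31): XOR of data positions = 1⊕1⊕1⊕1⊕1⊕1⊕0⊕1⊕0⊕1⊕0⊕0⊕1⊕0⊕1 = 0
p2 (pos 2,3,6,7,10,11,14,15,18,19,22,23,26,27,30,31): XOR of data positions = 1⊕0⊕1⊕0⊕1⊕1⊕0⊕1⊕0⊕1⊕0⊕0⊕1⊕1⊕1 = 1
p4 (pos 4,5,6,7,12,13,14,15,20,21,22,23,28,29,30,31): XOR of data positions = 1⊕0⊕1⊕1⊕1⊕1⊕0⊕1⊕1⊕1⊕0⊕0⊕0⊕1⊕1 = 0
p8 (pos 8,9,10,11,12,13,14,15,24,25,26,27,28,29,30,31): XOR of data positions = 1⊕0⊕1⊕1⊕1⊕1⊕0⊕0⊕0⊕0⊕1⊕0⊕0⊕1⊕1 = 0
p16 (pos 16,17,18,19,20,21,22,23,24,25,26,27,28,29,30,31): XOR of data positions = 1⊕1⊕0⊕1⊕1⊕1⊕0⊕0⊕0⊕0⊕1⊕0⊕0⊕1⊕1 = 0
Codeword: 0110101010111100110111000010011

0110101010111100110111000010011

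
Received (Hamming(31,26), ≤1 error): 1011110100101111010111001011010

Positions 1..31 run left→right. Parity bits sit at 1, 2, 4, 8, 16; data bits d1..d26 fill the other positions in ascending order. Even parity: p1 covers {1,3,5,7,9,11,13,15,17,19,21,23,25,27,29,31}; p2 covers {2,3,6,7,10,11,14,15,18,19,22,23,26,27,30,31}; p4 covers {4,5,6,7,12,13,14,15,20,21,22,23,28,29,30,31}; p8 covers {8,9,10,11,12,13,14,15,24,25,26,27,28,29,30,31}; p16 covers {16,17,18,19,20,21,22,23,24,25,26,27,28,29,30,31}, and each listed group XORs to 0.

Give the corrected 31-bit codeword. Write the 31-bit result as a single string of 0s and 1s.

1011110100101111010111001011011

s1 (pos 1,3,5,7,9,11,13,15,17,19,21,23,25,27,29,31): 1⊕1⊕1⊕0⊕0⊕1⊕1⊕1⊕0⊕0⊕1⊕0⊕1⊕1⊕0⊕0 = 1
s2 (pos 2,3,6,7,10,11,14,15,18,19,22,23,26,27,30,31): 0⊕1⊕1⊕0⊕0⊕1⊕1⊕1⊕1⊕0⊕1⊕0⊕0⊕1⊕1⊕0 = 1
s4 (pos 4,5,6,7,12,13,14,15,20,21,22,23,28,29,30,31): 1⊕1⊕1⊕0⊕0⊕1⊕1⊕1⊕1⊕1⊕1⊕0⊕1⊕0⊕1⊕0 = 1
s8 (pos 8,9,10,11,12,13,14,15,24,25,26,27,28,29,30,31): 1⊕0⊕0⊕1⊕0⊕1⊕1⊕1⊕0⊕1⊕0⊕1⊕1⊕0⊕1⊕0 = 1
s16 (pos 16,17,18,19,20,21,22,23,24,25,26,27,28,29,30,31): 1⊕0⊕1⊕0⊕1⊕1⊕1⊕0⊕0⊕1⊕0⊕1⊕1⊕0⊕1⊕0 = 1
Syndrome s16…s1 = 11111 → error at position 31.
Flip position 31: 1011110100101111010111001011010 → 1011110100101111010111001011011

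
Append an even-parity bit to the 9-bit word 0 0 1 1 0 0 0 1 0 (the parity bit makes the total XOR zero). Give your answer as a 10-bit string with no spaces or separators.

0011000101

XOR of the 9 data bits: 0⊕0⊕1⊕1⊕0⊕0⊕0⊕1⊕0 = 1
Parity bit = 1 (so all 10 bits XOR to 0).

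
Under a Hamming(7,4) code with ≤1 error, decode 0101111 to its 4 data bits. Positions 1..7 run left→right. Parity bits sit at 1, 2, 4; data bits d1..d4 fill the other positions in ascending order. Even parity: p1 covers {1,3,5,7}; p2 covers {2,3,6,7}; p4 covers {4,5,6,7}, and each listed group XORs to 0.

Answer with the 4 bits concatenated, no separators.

0111

s1 (pos 1,3,5,7): 0⊕0⊕1⊕1 = 0
s2 (pos 2,3,6,7): 1⊕0⊕1⊕1 = 1
s4 (pos 4,5,6,7): 1⊕1⊕1⊕1 = 0
Syndrome s4…s1 = 010 → error at position 2.
Flip position 2: 0101111 → 0001111
Read data bits from positions 3,5,6,7: 0111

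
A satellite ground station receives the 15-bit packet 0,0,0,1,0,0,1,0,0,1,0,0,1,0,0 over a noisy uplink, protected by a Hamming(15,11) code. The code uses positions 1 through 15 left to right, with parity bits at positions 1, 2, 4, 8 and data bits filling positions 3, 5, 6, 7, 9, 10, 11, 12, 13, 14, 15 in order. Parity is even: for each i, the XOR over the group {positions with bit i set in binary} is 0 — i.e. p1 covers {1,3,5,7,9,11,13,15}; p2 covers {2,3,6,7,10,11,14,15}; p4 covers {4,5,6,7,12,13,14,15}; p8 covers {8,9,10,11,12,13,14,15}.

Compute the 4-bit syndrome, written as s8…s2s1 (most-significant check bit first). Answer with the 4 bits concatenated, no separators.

s1 (pos 1,3,5,7,9,11,13,15): 0⊕0⊕0⊕1⊕0⊕0⊕1⊕0 = 0
s2 (pos 2,3,6,7,10,11,14,15): 0⊕0⊕0⊕1⊕1⊕0⊕0⊕0 = 0
s4 (pos 4,5,6,7,12,13,14,15): 1⊕0⊕0⊕1⊕0⊕1⊕0⊕0 = 1
s8 (pos 8,9,10,11,12,13,14,15): 0⊕0⊕1⊕0⊕0⊕1⊕0⊕0 = 0
Syndrome s8…s1 = 0100 → error at position 4.

0100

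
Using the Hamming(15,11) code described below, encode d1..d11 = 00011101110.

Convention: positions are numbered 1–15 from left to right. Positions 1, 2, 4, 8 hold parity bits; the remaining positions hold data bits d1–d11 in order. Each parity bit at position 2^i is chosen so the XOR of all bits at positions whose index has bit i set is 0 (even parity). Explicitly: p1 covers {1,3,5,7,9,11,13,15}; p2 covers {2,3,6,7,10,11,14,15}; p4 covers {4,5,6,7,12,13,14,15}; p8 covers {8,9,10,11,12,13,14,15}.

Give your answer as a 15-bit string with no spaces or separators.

Place data at non-parity positions: p1 p2 0 p4 0 0 1 p8 1 1 0 1 1 1 0
p1 (pos 1,3,5,7,9,11,13,15): XOR of data positions = 0⊕0⊕1⊕1⊕0⊕1⊕0 = 1
p2 (pos 2,3,6,7,10,11,14,15): XOR of data positions = 0⊕0⊕1⊕1⊕0⊕1⊕0 = 1
p4 (pos 4,5,6,7,12,13,14,15): XOR of data positions = 0⊕0⊕1⊕1⊕1⊕1⊕0 = 0
p8 (pos 8,9,10,11,12,13,14,15): XOR of data positions = 1⊕1⊕0⊕1⊕1⊕1⊕0 = 1
Codeword: 110000111101110

110000111101110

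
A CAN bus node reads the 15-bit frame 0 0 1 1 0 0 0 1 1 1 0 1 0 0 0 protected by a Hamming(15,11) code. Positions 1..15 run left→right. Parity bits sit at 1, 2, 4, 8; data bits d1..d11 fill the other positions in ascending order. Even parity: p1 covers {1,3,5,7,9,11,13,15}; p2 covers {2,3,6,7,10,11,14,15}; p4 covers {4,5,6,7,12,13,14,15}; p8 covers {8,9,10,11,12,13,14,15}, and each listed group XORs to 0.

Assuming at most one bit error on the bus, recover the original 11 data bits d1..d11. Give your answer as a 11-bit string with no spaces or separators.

s1 (pos 1,3,5,7,9,11,13,15): 0⊕1⊕0⊕0⊕1⊕0⊕0⊕0 = 0
s2 (pos 2,3,6,7,10,11,14,15): 0⊕1⊕0⊕0⊕1⊕0⊕0⊕0 = 0
s4 (pos 4,5,6,7,12,13,14,15): 1⊕0⊕0⊕0⊕1⊕0⊕0⊕0 = 0
s8 (pos 8,9,10,11,12,13,14,15): 1⊕1⊕1⊕0⊕1⊕0⊕0⊕0 = 0
Syndrome s8…s1 = 0000 → no error.
Read data bits from positions 3,5,6,7,9,10,11,12,13,14,15: 10001101000

10001101000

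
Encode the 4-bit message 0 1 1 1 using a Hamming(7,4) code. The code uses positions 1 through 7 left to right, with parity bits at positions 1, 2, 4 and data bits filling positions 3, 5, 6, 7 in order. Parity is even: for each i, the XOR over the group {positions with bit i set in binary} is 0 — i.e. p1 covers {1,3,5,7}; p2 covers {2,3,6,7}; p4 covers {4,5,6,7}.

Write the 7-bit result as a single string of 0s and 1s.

Place data at non-parity positions: p1 p2 0 p4 1 1 1
p1 (pos 1,3,5,7): XOR of data positions = 0⊕1⊕1 = 0
p2 (pos 2,3,6,7): XOR of data positions = 0⊕1⊕1 = 0
p4 (pos 4,5,6,7): XOR of data positions = 1⊕1⊕1 = 1
Codeword: 0001111

0001111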